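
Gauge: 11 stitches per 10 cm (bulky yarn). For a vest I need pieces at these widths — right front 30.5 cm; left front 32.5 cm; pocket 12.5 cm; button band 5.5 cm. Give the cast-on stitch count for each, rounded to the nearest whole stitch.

Rate = 11/10 = 1.1 sts per cm.
right front: 30.5 × 1.1 = 33.55 → 34.
left front: 32.5 × 1.1 = 35.75 → 36.
pocket: 12.5 × 1.1 = 13.75 → 14.
button band: 5.5 × 1.1 = 6.05 → 6.

right front 34; left front 36; pocket 14; button band 6.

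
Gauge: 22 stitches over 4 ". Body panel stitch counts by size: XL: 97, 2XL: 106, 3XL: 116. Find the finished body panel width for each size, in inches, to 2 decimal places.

XL 17.64 inches; 2XL 19.27 inches; 3XL 21.09 inches.

22/4 = 5.5 sts per in.
XL: 97 / 5.5 = 17.636 → 17.64 in.
2XL: 106 / 5.5 = 19.273 → 19.27 in.
3XL: 116 / 5.5 = 21.091 → 21.09 in.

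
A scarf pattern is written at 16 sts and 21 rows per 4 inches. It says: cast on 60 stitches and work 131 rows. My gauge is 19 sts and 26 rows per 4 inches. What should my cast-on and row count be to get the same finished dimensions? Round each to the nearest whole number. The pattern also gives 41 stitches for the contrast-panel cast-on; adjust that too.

Cast on 71 stitches; work 162 rows; contrast-panel cast-on 49 stitches.

Stitches: 60 × 19/16 = 71.25 → 71.
Rows: 131 × 26/21 = 162.19 → 162.
contrast-panel cast-on: 41 × 19/16 = 48.69 → 49.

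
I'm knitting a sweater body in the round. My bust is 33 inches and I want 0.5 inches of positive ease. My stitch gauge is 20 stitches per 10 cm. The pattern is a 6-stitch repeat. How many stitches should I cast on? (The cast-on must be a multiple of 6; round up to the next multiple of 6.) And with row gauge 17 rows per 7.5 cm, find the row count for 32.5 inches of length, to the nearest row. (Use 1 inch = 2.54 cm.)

Finished = 33 + 0.5 = 33.5 inches.
33.5 inches × 2.54 = 85.09 cm.
20/10 = 2 sts per cm; 85.09 × 2 = 170.18 sts.
Next multiple of 6 → 174.
32.5 inches = 82.55 cm; × 2.267 = 187.11 → 187 rows.

Cast on 174 stitches; work 187 rows.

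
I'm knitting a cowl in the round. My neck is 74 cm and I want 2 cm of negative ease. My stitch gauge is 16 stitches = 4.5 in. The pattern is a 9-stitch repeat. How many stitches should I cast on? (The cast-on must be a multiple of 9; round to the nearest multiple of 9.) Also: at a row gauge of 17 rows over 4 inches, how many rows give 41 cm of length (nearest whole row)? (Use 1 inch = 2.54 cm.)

Cast on 99 stitches; work 69 rows.

Finished = 74 − 2 = 72 cm.
72 cm × 1/2.54 = 28.35 inches.
16/4.5 = 3.556 sts per in; 28.35 × 3.556 = 100.79 sts.
Nearest multiple of 9 → 99.
41 cm = 16.14 inches; × 4.25 = 68.60 → 69 rows.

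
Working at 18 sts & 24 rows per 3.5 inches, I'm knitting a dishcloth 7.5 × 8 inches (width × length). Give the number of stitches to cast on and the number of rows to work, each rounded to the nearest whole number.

Cast on 39 stitches and work 55 rows.

Stitch gauge = 18/3.5 = 5.143 sts/in; 7.5 × 5.143 = 38.57 → 39 sts.
Row gauge = 24/3.5 = 6.857 rows/in; 8 × 6.857 = 54.86 → 55 rows.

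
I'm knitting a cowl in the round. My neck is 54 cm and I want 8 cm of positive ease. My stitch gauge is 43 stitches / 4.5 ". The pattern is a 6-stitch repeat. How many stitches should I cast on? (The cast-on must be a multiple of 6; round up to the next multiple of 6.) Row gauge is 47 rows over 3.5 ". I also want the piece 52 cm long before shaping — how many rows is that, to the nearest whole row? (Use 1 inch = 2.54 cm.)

Finished = 54 + 8 = 62 cm.
62 cm × 1/2.54 = 24.41 inches.
43/4.5 = 9.556 sts per in; 24.41 × 9.556 = 233.25 sts.
Next multiple of 6 → 234.
52 cm = 20.47 inches; × 13.429 = 274.92 → 275 rows.

Cast on 234 stitches; work 275 rows.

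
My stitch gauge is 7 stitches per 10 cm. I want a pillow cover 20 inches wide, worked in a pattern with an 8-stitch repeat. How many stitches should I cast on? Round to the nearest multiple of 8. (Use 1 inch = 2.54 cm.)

20 in = 20 × 2.54 = 50.80 cm.
7 / 10 = 0.7 sts/cm.
50.80 × 0.7 = 35.56 sts.
→ 32.

CO 32 sts.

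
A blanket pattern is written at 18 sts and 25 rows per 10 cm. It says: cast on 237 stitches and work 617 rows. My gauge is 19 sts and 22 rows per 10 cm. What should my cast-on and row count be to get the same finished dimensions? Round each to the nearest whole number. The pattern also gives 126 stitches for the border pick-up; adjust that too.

Stitches: 237 × 19/18 = 250.17 → 250.
Rows: 617 × 22/25 = 542.96 → 543.
border pick-up: 126 × 19/18 = 133.00 → 133.

Cast on 250 stitches; work 543 rows; border pick-up 133 stitches.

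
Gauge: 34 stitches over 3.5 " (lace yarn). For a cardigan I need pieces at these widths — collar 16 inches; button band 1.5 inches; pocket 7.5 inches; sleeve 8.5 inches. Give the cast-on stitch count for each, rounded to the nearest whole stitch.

collar 155; button band 15; pocket 73; sleeve 83.

Rate = 34/3.5 = 9.714 sts per in.
collar: 16 × 9.714 = 155.43 → 155.
button band: 1.5 × 9.714 = 14.57 → 15.
pocket: 7.5 × 9.714 = 72.86 → 73.
sleeve: 8.5 × 9.714 = 82.57 → 83.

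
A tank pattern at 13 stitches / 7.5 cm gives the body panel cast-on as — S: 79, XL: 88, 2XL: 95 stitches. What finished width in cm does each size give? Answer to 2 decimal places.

13/7.5 = 1.733 sts per cm.
S: 79 / 1.733 = 45.577 → 45.58 cm.
XL: 88 / 1.733 = 50.769 → 50.77 cm.
2XL: 95 / 1.733 = 54.808 → 54.81 cm.

S 45.58 cm; XL 50.77 cm; 2XL 54.81 cm.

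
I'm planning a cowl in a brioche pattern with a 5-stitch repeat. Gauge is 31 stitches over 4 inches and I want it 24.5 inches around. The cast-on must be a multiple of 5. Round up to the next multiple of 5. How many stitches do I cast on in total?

31 / 4 = 7.75 sts per inch.
24.5 × 7.75 = 189.88 sts.
Next multiple of 5: 190.

Cast on 190 stitches.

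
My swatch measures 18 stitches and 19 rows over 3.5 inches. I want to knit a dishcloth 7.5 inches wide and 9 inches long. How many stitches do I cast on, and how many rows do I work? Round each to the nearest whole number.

Cast on 39 stitches and work 49 rows.

Stitch gauge = 18/3.5 = 5.143 sts/in; 7.5 × 5.143 = 38.57 → 39 sts.
Row gauge = 19/3.5 = 5.429 rows/in; 9 × 5.429 = 48.86 → 49 rows.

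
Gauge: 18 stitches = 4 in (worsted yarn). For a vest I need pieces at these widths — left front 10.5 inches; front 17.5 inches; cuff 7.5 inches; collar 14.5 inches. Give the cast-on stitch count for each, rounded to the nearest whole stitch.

Rate = 18/4 = 4.5 sts per in.
left front: 10.5 × 4.5 = 47.25 → 47.
front: 17.5 × 4.5 = 78.75 → 79.
cuff: 7.5 × 4.5 = 33.75 → 34.
collar: 14.5 × 4.5 = 65.25 → 65.

left front 47; front 79; cuff 34; collar 65.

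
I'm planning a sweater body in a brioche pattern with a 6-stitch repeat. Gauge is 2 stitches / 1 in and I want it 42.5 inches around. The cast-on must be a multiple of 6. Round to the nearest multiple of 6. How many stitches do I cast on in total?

2 / 1 = 2 sts per inch.
42.5 × 2 = 85.00 sts.
Nearest multiple of 6: 84.

84 stitches.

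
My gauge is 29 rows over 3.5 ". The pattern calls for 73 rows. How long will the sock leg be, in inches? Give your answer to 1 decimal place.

8.8 inches.

29 rows / 3.5 inch = 8.286 rows per inch.
73 / 8.286 = 8.81 inches.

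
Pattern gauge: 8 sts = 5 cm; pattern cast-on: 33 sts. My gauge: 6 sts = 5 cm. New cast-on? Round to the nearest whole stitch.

Cast on 25 stitches.

Scale factor = 6 / 8 = 0.750.
33 × 6 / 8 = 24.75 sts.
→ 25 sts.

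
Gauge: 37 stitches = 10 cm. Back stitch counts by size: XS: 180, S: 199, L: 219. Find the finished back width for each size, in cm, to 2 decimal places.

37/10 = 3.7 sts per cm.
XS: 180 / 3.7 = 48.649 → 48.65 cm.
S: 199 / 3.7 = 53.784 → 53.78 cm.
L: 219 / 3.7 = 59.189 → 59.19 cm.

XS 48.65 cm; S 53.78 cm; L 59.19 cm.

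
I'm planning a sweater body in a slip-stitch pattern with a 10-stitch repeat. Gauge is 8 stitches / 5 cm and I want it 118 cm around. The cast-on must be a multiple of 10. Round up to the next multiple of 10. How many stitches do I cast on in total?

Cast on 190 stitches.

8 / 5 = 1.6 sts per cm.
118 × 1.6 = 188.80 sts.
Next multiple of 10: 190.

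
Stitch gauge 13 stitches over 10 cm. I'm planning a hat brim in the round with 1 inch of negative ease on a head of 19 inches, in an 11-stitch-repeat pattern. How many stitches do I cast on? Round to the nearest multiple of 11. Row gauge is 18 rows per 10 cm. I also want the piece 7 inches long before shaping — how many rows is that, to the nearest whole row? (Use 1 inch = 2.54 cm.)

Cast on 55 stitches; work 32 rows.

Finished = 19 − 1 = 18 inches.
18 inches × 2.54 = 45.72 cm.
13/10 = 1.3 sts per cm; 45.72 × 1.3 = 59.44 sts.
Nearest multiple of 11 → 55.
7 inches = 17.78 cm; × 1.8 = 32.00 → 32 rows.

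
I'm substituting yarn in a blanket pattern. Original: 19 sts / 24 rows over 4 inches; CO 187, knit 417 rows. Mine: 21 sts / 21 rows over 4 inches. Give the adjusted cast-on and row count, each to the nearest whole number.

Cast on 207 stitches; work 365 rows.

Stitches: 187 × 21/19 = 206.68 → 207.
Rows: 417 × 21/24 = 364.88 → 365.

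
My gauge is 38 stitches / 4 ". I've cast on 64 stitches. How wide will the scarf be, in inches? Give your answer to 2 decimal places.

6.74 inches.

38 stitches / 4 inch = 9.5 stitches per inch.
64 / 9.5 = 6.737 inches.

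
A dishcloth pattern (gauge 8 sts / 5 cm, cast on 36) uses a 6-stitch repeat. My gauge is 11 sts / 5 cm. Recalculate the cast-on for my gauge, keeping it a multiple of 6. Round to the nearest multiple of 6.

36 × 11 / 8 = 49.50.
Nearest multiple of 6: 48.

48 stitches.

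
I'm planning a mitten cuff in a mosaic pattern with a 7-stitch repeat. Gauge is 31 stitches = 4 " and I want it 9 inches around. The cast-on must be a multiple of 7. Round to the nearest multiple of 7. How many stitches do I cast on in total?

CO 70 sts.

31 / 4 = 7.75 sts per inch.
9 × 7.75 = 69.75 sts.
Nearest multiple of 7: 70.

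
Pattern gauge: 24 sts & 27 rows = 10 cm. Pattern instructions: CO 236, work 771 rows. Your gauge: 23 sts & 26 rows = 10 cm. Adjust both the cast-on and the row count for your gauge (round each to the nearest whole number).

Stitches: 236 × 23/24 = 226.17 → 226.
Rows: 771 × 26/27 = 742.44 → 742.

Cast on 226 stitches; work 742 rows.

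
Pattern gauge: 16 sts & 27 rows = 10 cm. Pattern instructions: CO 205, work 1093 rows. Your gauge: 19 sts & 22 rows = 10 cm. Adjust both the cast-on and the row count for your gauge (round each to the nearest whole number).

Cast on 243 stitches; work 891 rows.

Stitches: 205 × 19/16 = 243.44 → 243.
Rows: 1093 × 22/27 = 890.59 → 891.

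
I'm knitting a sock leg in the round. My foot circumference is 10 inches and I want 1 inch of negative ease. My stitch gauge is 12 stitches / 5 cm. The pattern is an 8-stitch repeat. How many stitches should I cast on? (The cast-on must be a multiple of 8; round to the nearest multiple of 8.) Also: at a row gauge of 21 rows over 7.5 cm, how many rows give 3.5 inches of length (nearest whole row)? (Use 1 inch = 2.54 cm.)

Finished = 10 − 1 = 9 inches.
9 inches × 2.54 = 22.86 cm.
12/5 = 2.4 sts per cm; 22.86 × 2.4 = 54.86 sts.
Nearest multiple of 8 → 56.
3.5 inches = 8.89 cm; × 2.8 = 24.89 → 25 rows.

Cast on 56 stitches; work 25 rows.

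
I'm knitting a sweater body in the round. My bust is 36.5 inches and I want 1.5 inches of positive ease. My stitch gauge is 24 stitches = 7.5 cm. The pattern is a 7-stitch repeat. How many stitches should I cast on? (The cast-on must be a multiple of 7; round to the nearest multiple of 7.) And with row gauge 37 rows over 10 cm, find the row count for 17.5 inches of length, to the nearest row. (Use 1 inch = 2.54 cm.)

Cast on 308 stitches; work 164 rows.

Finished = 36.5 + 1.5 = 38 inches.
38 inches × 2.54 = 96.52 cm.
24/7.5 = 3.2 sts per cm; 96.52 × 3.2 = 308.86 sts.
Nearest multiple of 7 → 308.
17.5 inches = 44.45 cm; × 3.7 = 164.47 → 164 rows.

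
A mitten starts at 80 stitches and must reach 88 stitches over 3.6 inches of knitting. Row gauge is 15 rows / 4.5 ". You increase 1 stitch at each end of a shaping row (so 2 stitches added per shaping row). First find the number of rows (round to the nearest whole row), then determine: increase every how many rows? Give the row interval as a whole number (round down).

Rows = 3.6 × 3.333 = 12.0 → 12 rows.
Stitches to add: 8 → 4 shaping rows (at 2 st each).
12 / 4 = 3.00 → every 3 rows.

Increase every 3rd row.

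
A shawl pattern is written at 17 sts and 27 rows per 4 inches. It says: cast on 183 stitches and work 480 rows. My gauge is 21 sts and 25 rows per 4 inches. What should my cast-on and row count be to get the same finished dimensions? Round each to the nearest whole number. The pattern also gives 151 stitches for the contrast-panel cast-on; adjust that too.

Stitches: 183 × 21/17 = 226.06 → 226.
Rows: 480 × 25/27 = 444.44 → 444.
contrast-panel cast-on: 151 × 21/17 = 186.53 → 187.

Cast on 226 stitches; work 444 rows; contrast-panel cast-on 187 stitches.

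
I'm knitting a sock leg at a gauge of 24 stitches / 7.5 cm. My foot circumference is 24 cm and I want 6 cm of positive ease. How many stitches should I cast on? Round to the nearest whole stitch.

Finished = 24 + 6 = 30 cm.
24 / 7.5 = 3.2 sts per cm.
30.00 × 3.2 = 96.00 sts.

CO 96 sts.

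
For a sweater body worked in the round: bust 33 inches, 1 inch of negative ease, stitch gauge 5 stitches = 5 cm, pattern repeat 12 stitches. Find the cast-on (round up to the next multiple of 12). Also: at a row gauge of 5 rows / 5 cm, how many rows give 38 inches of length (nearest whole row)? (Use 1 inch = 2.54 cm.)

Cast on 84 stitches; work 97 rows.

Finished = 33 − 1 = 32 inches.
32 inches × 2.54 = 81.28 cm.
5/5 = 1 sts per cm; 81.28 × 1 = 81.28 sts.
Next multiple of 12 → 84.
38 inches = 96.52 cm; × 1 = 96.52 → 97 rows.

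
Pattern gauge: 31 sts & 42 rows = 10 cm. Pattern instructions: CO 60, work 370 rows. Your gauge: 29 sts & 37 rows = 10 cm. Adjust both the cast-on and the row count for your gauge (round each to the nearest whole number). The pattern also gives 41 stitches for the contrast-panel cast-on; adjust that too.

Cast on 56 stitches; work 326 rows; contrast-panel cast-on 38 stitches.

Stitches: 60 × 29/31 = 56.13 → 56.
Rows: 370 × 37/42 = 325.95 → 326.
contrast-panel cast-on: 41 × 29/31 = 38.35 → 38.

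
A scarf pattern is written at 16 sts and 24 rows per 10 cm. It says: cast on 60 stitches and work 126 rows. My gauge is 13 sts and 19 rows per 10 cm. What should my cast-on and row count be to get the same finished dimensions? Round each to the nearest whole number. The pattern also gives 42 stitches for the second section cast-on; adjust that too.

Stitches: 60 × 13/16 = 48.75 → 49.
Rows: 126 × 19/24 = 99.75 → 100.
second section cast-on: 42 × 13/16 = 34.12 → 34.

Cast on 49 stitches; work 100 rows; second section cast-on 34 stitches.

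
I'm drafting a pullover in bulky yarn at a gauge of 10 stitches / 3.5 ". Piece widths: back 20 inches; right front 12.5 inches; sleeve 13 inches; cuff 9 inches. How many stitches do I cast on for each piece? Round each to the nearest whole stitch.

back 57; right front 36; sleeve 37; cuff 26.

Rate = 10/3.5 = 2.857 sts per in.
back: 20 × 2.857 = 57.14 → 57.
right front: 12.5 × 2.857 = 35.71 → 36.
sleeve: 13 × 2.857 = 37.14 → 37.
cuff: 9 × 2.857 = 25.71 → 26.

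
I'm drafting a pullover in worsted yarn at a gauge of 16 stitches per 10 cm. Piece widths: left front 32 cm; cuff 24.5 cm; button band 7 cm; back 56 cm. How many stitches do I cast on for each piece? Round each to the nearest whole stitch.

left front 51; cuff 39; button band 11; back 90.

Rate = 16/10 = 1.6 sts per cm.
left front: 32 × 1.6 = 51.20 → 51.
cuff: 24.5 × 1.6 = 39.20 → 39.
button band: 7 × 1.6 = 11.20 → 11.
back: 56 × 1.6 = 89.60 → 90.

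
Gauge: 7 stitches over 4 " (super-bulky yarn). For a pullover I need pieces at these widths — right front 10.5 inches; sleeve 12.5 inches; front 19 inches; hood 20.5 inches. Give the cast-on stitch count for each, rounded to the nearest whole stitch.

right front 18; sleeve 22; front 33; hood 36.

Rate = 7/4 = 1.75 sts per in.
right front: 10.5 × 1.75 = 18.38 → 18.
sleeve: 12.5 × 1.75 = 21.88 → 22.
front: 19 × 1.75 = 33.25 → 33.
hood: 20.5 × 1.75 = 35.88 → 36.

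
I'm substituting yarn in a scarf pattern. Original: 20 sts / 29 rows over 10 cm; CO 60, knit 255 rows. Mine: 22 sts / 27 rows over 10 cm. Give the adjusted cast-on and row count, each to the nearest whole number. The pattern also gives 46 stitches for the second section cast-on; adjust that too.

Stitches: 60 × 22/20 = 66.00 → 66.
Rows: 255 × 27/29 = 237.41 → 237.
second section cast-on: 46 × 22/20 = 50.60 → 51.

Cast on 66 stitches; work 237 rows; second section cast-on 51 stitches.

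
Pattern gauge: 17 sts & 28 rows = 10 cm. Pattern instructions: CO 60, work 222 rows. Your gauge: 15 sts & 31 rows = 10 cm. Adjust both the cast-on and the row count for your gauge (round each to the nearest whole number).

Stitches: 60 × 15/17 = 52.94 → 53.
Rows: 222 × 31/28 = 245.79 → 246.

Cast on 53 stitches; work 246 rows.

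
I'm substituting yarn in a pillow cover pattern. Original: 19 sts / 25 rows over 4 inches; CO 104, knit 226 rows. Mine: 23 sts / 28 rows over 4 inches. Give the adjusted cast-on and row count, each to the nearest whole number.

Stitches: 104 × 23/19 = 125.89 → 126.
Rows: 226 × 28/25 = 253.12 → 253.

Cast on 126 stitches; work 253 rows.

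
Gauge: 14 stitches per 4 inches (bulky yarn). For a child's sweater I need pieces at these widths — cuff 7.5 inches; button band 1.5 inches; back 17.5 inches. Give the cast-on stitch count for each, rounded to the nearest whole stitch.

Rate = 14/4 = 3.5 sts per in.
cuff: 7.5 × 3.5 = 26.25 → 26.
button band: 1.5 × 3.5 = 5.25 → 5.
back: 17.5 × 3.5 = 61.25 → 61.

cuff 26; button band 5; back 61.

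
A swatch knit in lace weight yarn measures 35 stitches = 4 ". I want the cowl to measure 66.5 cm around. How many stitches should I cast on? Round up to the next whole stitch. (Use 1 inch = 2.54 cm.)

66.5 cm = 26.18 in.
35 stitches / 4 in = 8.75 stitches per inch.
26.18 × 8.75 = 229.08 stitches.
Round up → 230.

230 stitches.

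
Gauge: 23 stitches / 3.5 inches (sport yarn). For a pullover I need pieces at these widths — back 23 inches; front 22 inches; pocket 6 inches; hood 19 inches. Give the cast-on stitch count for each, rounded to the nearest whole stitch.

Rate = 23/3.5 = 6.571 sts per in.
back: 23 × 6.571 = 151.14 → 151.
front: 22 × 6.571 = 144.57 → 145.
pocket: 6 × 6.571 = 39.43 → 39.
hood: 19 × 6.571 = 124.86 → 125.

back 151; front 145; pocket 39; hood 125.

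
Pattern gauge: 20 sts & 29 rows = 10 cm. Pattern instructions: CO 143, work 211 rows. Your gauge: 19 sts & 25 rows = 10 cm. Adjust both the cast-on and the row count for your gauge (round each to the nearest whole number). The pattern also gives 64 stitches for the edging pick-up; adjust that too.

Stitches: 143 × 19/20 = 135.85 → 136.
Rows: 211 × 25/29 = 181.90 → 182.
edging pick-up: 64 × 19/20 = 60.80 → 61.

Cast on 136 stitches; work 182 rows; edging pick-up 61 stitches.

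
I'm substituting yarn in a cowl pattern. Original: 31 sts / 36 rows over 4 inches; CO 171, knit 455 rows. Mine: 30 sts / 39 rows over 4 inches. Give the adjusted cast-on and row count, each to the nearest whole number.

Stitches: 171 × 30/31 = 165.48 → 165.
Rows: 455 × 39/36 = 492.92 → 493.

Cast on 165 stitches; work 493 rows.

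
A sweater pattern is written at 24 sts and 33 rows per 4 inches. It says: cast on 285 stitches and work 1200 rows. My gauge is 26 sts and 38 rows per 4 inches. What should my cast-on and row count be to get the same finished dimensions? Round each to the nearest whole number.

Stitches: 285 × 26/24 = 308.75 → 309.
Rows: 1200 × 38/33 = 1381.82 → 1382.

Cast on 309 stitches; work 1382 rows.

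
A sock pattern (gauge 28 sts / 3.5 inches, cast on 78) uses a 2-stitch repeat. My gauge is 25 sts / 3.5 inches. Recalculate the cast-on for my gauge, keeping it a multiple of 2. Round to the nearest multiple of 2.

78 × 25 / 28 = 69.64.
Nearest multiple of 2: 70.

70 stitches.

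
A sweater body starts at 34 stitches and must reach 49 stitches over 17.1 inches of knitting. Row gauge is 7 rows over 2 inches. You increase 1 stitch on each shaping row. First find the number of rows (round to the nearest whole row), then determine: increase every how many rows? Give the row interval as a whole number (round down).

Rows = 17.1 × 3.5 = 59.9 → 60 rows.
Stitches to add: 15 → 15 shaping rows (at 1 st each).
60 / 15 = 4.00 → every 4 rows.

Increase every 4th row.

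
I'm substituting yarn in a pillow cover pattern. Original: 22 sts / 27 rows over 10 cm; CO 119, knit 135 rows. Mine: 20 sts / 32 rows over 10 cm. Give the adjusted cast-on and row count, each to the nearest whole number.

Stitches: 119 × 20/22 = 108.18 → 108.
Rows: 135 × 32/27 = 160.00 → 160.

Cast on 108 stitches; work 160 rows.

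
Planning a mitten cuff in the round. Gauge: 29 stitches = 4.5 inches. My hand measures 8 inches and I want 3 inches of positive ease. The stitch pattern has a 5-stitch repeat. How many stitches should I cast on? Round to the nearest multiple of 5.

CO 70 sts.

Finished = 8 + 3 = 11 inches.
29 / 4.5 = 6.444 sts/in.
11 × 6.444 = 70.89 sts.
Nearest multiple of 5: 70.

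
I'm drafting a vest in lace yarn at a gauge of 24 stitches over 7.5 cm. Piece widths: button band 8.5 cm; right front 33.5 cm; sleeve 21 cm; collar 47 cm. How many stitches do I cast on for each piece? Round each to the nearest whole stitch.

button band 27; right front 107; sleeve 67; collar 150.

Rate = 24/7.5 = 3.2 sts per cm.
button band: 8.5 × 3.2 = 27.20 → 27.
right front: 33.5 × 3.2 = 107.20 → 107.
sleeve: 21 × 3.2 = 67.20 → 67.
collar: 47 × 3.2 = 150.40 → 150.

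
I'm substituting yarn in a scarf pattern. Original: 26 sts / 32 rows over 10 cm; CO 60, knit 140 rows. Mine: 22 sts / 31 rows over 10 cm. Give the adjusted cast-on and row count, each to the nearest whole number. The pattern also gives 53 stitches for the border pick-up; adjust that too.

Stitches: 60 × 22/26 = 50.77 → 51.
Rows: 140 × 31/32 = 135.62 → 136.
border pick-up: 53 × 22/26 = 44.85 → 45.

Cast on 51 stitches; work 136 rows; border pick-up 45 stitches.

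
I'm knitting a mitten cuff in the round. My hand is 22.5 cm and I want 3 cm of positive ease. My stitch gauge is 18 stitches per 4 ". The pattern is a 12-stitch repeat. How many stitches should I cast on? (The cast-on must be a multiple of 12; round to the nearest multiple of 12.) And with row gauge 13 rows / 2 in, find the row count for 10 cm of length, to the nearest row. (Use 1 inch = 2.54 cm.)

Cast on 48 stitches; work 26 rows.

Finished = 22.5 + 3 = 25.5 cm.
25.5 cm × 1/2.54 = 10.04 inches.
18/4 = 4.5 sts per in; 10.04 × 4.5 = 45.18 sts.
Nearest multiple of 12 → 48.
10 cm = 3.94 inches; × 6.5 = 25.59 → 26 rows.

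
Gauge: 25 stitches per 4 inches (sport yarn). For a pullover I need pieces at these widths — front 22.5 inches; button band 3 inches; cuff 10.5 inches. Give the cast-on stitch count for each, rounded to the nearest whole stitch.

Rate = 25/4 = 6.25 sts per in.
front: 22.5 × 6.25 = 140.62 → 141.
button band: 3 × 6.25 = 18.75 → 19.
cuff: 10.5 × 6.25 = 65.62 → 66.

front 141; button band 19; cuff 66.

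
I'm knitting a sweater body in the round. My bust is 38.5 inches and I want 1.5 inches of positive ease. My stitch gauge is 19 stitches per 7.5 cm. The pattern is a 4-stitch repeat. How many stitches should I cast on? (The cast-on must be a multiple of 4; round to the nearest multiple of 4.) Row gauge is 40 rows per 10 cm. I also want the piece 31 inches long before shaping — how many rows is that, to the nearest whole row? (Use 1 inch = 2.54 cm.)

Cast on 256 stitches; work 315 rows.

Finished = 38.5 + 1.5 = 40 inches.
40 inches × 2.54 = 101.60 cm.
19/7.5 = 2.533 sts per cm; 101.60 × 2.533 = 257.39 sts.
Nearest multiple of 4 → 256.
31 inches = 78.74 cm; × 4 = 314.96 → 315 rows.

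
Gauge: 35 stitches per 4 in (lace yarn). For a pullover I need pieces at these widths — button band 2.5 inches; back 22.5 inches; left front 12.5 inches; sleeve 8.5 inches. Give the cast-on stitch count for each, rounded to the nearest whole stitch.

button band 22; back 197; left front 109; sleeve 74.

Rate = 35/4 = 8.75 sts per in.
button band: 2.5 × 8.75 = 21.88 → 22.
back: 22.5 × 8.75 = 196.88 → 197.
left front: 12.5 × 8.75 = 109.38 → 109.
sleeve: 8.5 × 8.75 = 74.38 → 74.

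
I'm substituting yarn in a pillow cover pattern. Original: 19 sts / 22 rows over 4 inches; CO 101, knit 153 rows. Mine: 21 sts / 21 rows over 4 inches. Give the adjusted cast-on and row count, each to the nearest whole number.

Cast on 112 stitches; work 146 rows.

Stitches: 101 × 21/19 = 111.63 → 112.
Rows: 153 × 21/22 = 146.05 → 146.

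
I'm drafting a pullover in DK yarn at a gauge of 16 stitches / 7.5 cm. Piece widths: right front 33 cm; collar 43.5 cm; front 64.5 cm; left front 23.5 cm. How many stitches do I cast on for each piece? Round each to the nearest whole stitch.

Rate = 16/7.5 = 2.133 sts per cm.
right front: 33 × 2.133 = 70.40 → 70.
collar: 43.5 × 2.133 = 92.80 → 93.
front: 64.5 × 2.133 = 137.60 → 138.
left front: 23.5 × 2.133 = 50.13 → 50.

right front 70; collar 93; front 138; left front 50.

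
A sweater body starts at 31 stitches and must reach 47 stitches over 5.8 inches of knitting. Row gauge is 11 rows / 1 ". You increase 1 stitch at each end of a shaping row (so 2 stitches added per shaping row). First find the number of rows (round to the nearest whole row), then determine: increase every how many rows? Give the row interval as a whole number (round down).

Rows = 5.8 × 11 = 63.8 → 64 rows.
Stitches to add: 16 → 8 shaping rows (at 2 st each).
64 / 8 = 8.00 → every 8 rows.

Increase every 8th row.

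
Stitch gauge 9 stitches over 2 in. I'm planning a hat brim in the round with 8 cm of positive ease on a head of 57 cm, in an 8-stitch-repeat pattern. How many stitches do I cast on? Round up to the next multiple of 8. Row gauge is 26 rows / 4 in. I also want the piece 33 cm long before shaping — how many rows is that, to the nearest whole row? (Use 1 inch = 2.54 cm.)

Finished = 57 + 8 = 65 cm.
65 cm × 1/2.54 = 25.59 inches.
9/2 = 4.5 sts per in; 25.59 × 4.5 = 115.16 sts.
Next multiple of 8 → 120.
33 cm = 12.99 inches; × 6.5 = 84.45 → 84 rows.

Cast on 120 stitches; work 84 rows.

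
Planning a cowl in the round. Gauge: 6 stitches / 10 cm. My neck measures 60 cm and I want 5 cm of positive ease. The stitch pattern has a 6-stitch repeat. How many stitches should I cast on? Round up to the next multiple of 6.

Finished = 60 + 5 = 65 cm.
6 / 10 = 0.6 sts/cm.
65 × 0.6 = 39.00 sts.
Next multiple of 6: 42.

CO 42 sts.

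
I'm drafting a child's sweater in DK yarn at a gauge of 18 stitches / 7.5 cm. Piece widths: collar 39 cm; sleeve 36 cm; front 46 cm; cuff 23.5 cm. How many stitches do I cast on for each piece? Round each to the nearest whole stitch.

Rate = 18/7.5 = 2.4 sts per cm.
collar: 39 × 2.4 = 93.60 → 94.
sleeve: 36 × 2.4 = 86.40 → 86.
front: 46 × 2.4 = 110.40 → 110.
cuff: 23.5 × 2.4 = 56.40 → 56.

collar 94; sleeve 86; front 110; cuff 56.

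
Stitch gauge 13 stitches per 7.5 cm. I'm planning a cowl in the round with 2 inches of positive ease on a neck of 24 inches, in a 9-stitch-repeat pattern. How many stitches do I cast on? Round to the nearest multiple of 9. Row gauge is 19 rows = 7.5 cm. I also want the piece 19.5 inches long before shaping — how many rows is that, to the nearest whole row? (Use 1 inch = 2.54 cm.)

Cast on 117 stitches; work 125 rows.

Finished = 24 + 2 = 26 inches.
26 inches × 2.54 = 66.04 cm.
13/7.5 = 1.733 sts per cm; 66.04 × 1.733 = 114.47 sts.
Nearest multiple of 9 → 117.
19.5 inches = 49.53 cm; × 2.533 = 125.48 → 125 rows.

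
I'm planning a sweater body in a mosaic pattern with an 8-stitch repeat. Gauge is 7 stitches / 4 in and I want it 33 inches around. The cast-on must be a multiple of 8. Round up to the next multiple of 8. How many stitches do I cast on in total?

7 / 4 = 1.75 sts per inch.
33 × 1.75 = 57.75 sts.
Next multiple of 8: 64.

64 stitches.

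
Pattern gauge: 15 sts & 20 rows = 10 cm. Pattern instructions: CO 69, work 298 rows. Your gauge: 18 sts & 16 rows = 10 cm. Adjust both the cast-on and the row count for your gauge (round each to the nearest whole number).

Cast on 83 stitches; work 238 rows.

Stitches: 69 × 18/15 = 82.80 → 83.
Rows: 298 × 16/20 = 238.40 → 238.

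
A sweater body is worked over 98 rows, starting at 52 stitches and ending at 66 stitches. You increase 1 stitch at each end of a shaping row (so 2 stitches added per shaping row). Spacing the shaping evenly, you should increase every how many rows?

Stitches to add: |66 − 52| = 14.
Shaping rows needed: 14 / 2 = 7.
98 rows / 7 = every 14 rows.

Increase every 14th row.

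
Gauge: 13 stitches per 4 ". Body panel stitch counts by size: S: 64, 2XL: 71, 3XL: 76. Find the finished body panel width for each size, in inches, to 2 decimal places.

S 19.69 inches; 2XL 21.85 inches; 3XL 23.38 inches.

13/4 = 3.25 sts per in.
S: 64 / 3.25 = 19.692 → 19.69 in.
2XL: 71 / 3.25 = 21.846 → 21.85 in.
3XL: 76 / 3.25 = 23.385 → 23.38 in.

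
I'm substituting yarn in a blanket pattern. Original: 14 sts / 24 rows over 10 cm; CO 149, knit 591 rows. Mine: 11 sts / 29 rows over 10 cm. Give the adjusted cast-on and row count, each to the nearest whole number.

Cast on 117 stitches; work 714 rows.

Stitches: 149 × 11/14 = 117.07 → 117.
Rows: 591 × 29/24 = 714.12 → 714.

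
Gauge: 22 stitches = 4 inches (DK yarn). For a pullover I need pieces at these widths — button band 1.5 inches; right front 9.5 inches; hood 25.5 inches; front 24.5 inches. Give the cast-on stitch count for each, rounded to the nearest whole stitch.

button band 8; right front 52; hood 140; front 135.

Rate = 22/4 = 5.5 sts per in.
button band: 1.5 × 5.5 = 8.25 → 8.
right front: 9.5 × 5.5 = 52.25 → 52.
hood: 25.5 × 5.5 = 140.25 → 140.
front: 24.5 × 5.5 = 134.75 → 135.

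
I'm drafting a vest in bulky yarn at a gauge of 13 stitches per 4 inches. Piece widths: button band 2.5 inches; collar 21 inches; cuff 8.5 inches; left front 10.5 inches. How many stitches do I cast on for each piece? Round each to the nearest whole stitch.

Rate = 13/4 = 3.25 sts per in.
button band: 2.5 × 3.25 = 8.12 → 8.
collar: 21 × 3.25 = 68.25 → 68.
cuff: 8.5 × 3.25 = 27.62 → 28.
left front: 10.5 × 3.25 = 34.12 → 34.

button band 8; collar 68; cuff 28; left front 34.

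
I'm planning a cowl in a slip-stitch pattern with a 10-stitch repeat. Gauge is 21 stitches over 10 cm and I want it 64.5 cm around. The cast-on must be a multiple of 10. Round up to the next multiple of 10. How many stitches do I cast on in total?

21 / 10 = 2.1 sts per cm.
64.5 × 2.1 = 135.45 sts.
Next multiple of 10: 140.

Cast on 140 stitches.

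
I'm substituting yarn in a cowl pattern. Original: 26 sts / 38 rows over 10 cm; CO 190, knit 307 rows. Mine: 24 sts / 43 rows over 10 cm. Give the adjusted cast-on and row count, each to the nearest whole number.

Cast on 175 stitches; work 347 rows.

Stitches: 190 × 24/26 = 175.38 → 175.
Rows: 307 × 43/38 = 347.39 → 347.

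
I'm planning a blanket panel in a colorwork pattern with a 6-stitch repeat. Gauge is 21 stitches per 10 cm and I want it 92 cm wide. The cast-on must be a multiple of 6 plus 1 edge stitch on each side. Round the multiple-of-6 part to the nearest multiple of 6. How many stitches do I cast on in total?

CO 194 sts.

21 / 10 = 2.1 sts per cm.
92 × 2.1 = 193.20 sts.
Less 2 edge sts → 191.20 for the repeat.
Nearest multiple of 6: 192.
Add back 2 edge sts → 194.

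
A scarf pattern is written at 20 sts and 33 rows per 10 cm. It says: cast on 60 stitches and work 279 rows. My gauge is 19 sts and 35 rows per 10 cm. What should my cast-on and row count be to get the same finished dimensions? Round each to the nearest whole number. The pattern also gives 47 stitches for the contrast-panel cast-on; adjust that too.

Cast on 57 stitches; work 296 rows; contrast-panel cast-on 45 stitches.

Stitches: 60 × 19/20 = 57.00 → 57.
Rows: 279 × 35/33 = 295.91 → 296.
contrast-panel cast-on: 47 × 19/20 = 44.65 → 45.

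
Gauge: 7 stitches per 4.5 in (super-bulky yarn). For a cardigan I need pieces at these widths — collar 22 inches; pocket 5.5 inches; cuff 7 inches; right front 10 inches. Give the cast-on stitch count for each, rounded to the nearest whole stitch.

Rate = 7/4.5 = 1.556 sts per in.
collar: 22 × 1.556 = 34.22 → 34.
pocket: 5.5 × 1.556 = 8.56 → 9.
cuff: 7 × 1.556 = 10.89 → 11.
right front: 10 × 1.556 = 15.56 → 16.

collar 34; pocket 9; cuff 11; right front 16.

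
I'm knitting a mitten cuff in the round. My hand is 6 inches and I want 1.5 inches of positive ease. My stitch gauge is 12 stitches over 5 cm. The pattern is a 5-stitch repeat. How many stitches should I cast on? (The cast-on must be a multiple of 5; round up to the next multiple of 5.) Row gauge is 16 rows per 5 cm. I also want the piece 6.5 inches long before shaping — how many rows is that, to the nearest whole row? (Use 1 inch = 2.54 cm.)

Cast on 50 stitches; work 53 rows.

Finished = 6 + 1.5 = 7.5 inches.
7.5 inches × 2.54 = 19.05 cm.
12/5 = 2.4 sts per cm; 19.05 × 2.4 = 45.72 sts.
Next multiple of 5 → 50.
6.5 inches = 16.51 cm; × 3.2 = 52.83 → 53 rows.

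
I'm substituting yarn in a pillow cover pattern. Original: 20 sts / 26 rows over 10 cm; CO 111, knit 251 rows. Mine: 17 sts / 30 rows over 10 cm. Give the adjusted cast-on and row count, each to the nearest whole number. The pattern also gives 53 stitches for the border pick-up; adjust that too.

Stitches: 111 × 17/20 = 94.35 → 94.
Rows: 251 × 30/26 = 289.62 → 290.
border pick-up: 53 × 17/20 = 45.05 → 45.

Cast on 94 stitches; work 290 rows; border pick-up 45 stitches.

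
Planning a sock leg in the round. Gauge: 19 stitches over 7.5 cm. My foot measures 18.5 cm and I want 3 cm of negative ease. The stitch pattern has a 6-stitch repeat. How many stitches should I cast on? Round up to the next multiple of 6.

Finished = 18.5 − 3 = 15.5 cm.
19 / 7.5 = 2.533 sts/cm.
15.5 × 2.533 = 39.27 sts.
Next multiple of 6: 42.

42 stitches.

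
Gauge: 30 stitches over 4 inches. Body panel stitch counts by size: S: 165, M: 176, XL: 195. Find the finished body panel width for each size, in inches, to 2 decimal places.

S 22.00 inches; M 23.47 inches; XL 26.00 inches.

30/4 = 7.5 sts per in.
S: 165 / 7.5 = 22.000 → 22.00 in.
M: 176 / 7.5 = 23.467 → 23.47 in.
XL: 195 / 7.5 = 26.000 → 26.00 in.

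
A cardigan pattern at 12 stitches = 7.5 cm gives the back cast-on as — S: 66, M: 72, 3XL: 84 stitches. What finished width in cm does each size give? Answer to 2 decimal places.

12/7.5 = 1.6 sts per cm.
S: 66 / 1.6 = 41.250 → 41.25 cm.
M: 72 / 1.6 = 45.000 → 45.00 cm.
3XL: 84 / 1.6 = 52.500 → 52.50 cm.

S 41.25 cm; M 45.00 cm; 3XL 52.50 cm.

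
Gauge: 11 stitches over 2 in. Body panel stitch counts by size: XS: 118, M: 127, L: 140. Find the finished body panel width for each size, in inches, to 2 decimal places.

11/2 = 5.5 sts per in.
XS: 118 / 5.5 = 21.455 → 21.45 in.
M: 127 / 5.5 = 23.091 → 23.09 in.
L: 140 / 5.5 = 25.455 → 25.45 in.

XS 21.45 inches; M 23.09 inches; L 25.45 inches.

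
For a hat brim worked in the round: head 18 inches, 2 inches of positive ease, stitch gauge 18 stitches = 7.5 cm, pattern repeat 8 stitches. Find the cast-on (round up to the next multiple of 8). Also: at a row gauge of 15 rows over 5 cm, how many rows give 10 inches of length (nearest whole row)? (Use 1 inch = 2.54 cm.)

Finished = 18 + 2 = 20 inches.
20 inches × 2.54 = 50.80 cm.
18/7.5 = 2.4 sts per cm; 50.80 × 2.4 = 121.92 sts.
Next multiple of 8 → 128.
10 inches = 25.40 cm; × 3 = 76.20 → 76 rows.

Cast on 128 stitches; work 76 rows.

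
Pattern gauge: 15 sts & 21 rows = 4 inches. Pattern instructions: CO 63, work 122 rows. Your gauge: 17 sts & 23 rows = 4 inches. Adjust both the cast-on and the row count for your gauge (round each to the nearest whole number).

Cast on 71 stitches; work 134 rows.

Stitches: 63 × 17/15 = 71.40 → 71.
Rows: 122 × 23/21 = 133.62 → 134.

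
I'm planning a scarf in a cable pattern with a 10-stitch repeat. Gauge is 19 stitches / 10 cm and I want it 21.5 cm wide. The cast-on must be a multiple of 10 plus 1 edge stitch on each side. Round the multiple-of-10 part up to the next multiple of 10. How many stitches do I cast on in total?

42 stitches.

19 / 10 = 1.9 sts per cm.
21.5 × 1.9 = 40.85 sts.
Less 2 edge sts → 38.85 for the repeat.
Next multiple of 10: 40.
Add back 2 edge sts → 42.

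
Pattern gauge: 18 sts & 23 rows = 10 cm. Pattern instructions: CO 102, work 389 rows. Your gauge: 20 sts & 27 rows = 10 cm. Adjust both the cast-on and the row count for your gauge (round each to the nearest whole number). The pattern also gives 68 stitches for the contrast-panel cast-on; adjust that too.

Cast on 113 stitches; work 457 rows; contrast-panel cast-on 76 stitches.

Stitches: 102 × 20/18 = 113.33 → 113.
Rows: 389 × 27/23 = 456.65 → 457.
contrast-panel cast-on: 68 × 20/18 = 75.56 → 76.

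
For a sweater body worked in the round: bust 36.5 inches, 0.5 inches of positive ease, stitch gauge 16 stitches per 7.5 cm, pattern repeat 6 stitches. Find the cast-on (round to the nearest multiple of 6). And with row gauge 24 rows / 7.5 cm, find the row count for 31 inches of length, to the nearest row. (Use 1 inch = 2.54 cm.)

Finished = 36.5 + 0.5 = 37 inches.
37 inches × 2.54 = 93.98 cm.
16/7.5 = 2.133 sts per cm; 93.98 × 2.133 = 200.49 sts.
Nearest multiple of 6 → 198.
31 inches = 78.74 cm; × 3.2 = 251.97 → 252 rows.

Cast on 198 stitches; work 252 rows.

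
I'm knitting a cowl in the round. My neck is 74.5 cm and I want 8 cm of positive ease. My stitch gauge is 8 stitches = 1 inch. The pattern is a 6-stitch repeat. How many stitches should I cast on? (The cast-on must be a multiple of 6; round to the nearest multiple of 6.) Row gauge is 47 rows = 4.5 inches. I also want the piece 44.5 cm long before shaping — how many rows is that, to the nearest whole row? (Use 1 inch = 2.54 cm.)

Finished = 74.5 + 8 = 82.5 cm.
82.5 cm × 1/2.54 = 32.48 inches.
8/1 = 8 sts per in; 32.48 × 8 = 259.84 sts.
Nearest multiple of 6 → 258.
44.5 cm = 17.52 inches; × 10.444 = 182.98 → 183 rows.

Cast on 258 stitches; work 183 rows.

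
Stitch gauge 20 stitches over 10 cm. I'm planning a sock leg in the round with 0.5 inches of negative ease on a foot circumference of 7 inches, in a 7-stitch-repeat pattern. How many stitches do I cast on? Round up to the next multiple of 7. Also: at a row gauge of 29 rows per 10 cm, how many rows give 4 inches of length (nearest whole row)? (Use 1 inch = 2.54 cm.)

Cast on 35 stitches; work 29 rows.

Finished = 7 − 0.5 = 6.5 inches.
6.5 inches × 2.54 = 16.51 cm.
20/10 = 2 sts per cm; 16.51 × 2 = 33.02 sts.
Next multiple of 7 → 35.
4 inches = 10.16 cm; × 2.9 = 29.46 → 29 rows.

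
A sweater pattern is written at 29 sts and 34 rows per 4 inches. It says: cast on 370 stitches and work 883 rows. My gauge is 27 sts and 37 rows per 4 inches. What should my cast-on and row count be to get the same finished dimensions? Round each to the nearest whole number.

Stitches: 370 × 27/29 = 344.48 → 344.
Rows: 883 × 37/34 = 960.91 → 961.

Cast on 344 stitches; work 961 rows.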